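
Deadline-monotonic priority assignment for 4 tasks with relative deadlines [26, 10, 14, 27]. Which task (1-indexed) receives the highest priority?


Sort tasks by relative deadline (ascending):
  Task 2: deadline = 10
  Task 3: deadline = 14
  Task 1: deadline = 26
  Task 4: deadline = 27
Priority order (highest first): [2, 3, 1, 4]
Highest priority task = 2

2


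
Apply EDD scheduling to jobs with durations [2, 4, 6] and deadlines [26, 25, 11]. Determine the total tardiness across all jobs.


Sort by due date (EDD order): [(6, 11), (4, 25), (2, 26)]
Compute completion times and tardiness:
  Job 1: p=6, d=11, C=6, tardiness=max(0,6-11)=0
  Job 2: p=4, d=25, C=10, tardiness=max(0,10-25)=0
  Job 3: p=2, d=26, C=12, tardiness=max(0,12-26)=0
Total tardiness = 0

0


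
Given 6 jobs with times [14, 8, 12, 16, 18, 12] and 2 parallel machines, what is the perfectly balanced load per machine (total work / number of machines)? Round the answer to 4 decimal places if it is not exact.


Total processing time = 14 + 8 + 12 + 16 + 18 + 12 = 80
Number of machines = 2
Ideal balanced load = 80 / 2 = 40.0

40.0


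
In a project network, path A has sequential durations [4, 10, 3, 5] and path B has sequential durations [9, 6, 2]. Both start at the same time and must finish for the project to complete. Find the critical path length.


Path A total = 4 + 10 + 3 + 5 = 22
Path B total = 9 + 6 + 2 = 17
Critical path = longest path = max(22, 17) = 22

22


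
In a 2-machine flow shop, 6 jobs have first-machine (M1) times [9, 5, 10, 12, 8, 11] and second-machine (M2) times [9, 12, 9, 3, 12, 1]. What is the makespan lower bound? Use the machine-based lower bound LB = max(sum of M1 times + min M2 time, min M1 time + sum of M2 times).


LB1 = sum(M1 times) + min(M2 times) = 55 + 1 = 56
LB2 = min(M1 times) + sum(M2 times) = 5 + 46 = 51
Lower bound = max(LB1, LB2) = max(56, 51) = 56

56


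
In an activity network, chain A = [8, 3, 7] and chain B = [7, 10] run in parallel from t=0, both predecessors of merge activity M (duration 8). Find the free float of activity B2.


ES(B2) = sum of predecessors on chain B = 7
EF(B2) = ES + duration = 7 + 10 = 17
Successor of B2 is M. ES(M) = max(sum(A), sum(B)) = max(18, 17) = 18
Free float = ES(successor) - EF(current) = 18 - 17 = 1

1


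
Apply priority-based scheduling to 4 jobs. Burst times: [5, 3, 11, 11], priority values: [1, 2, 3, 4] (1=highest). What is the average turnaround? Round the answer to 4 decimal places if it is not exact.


Sort by priority (ascending = highest first):
Order: [(1, 5), (2, 3), (3, 11), (4, 11)]
Completion times:
  Priority 1, burst=5, C=5
  Priority 2, burst=3, C=8
  Priority 3, burst=11, C=19
  Priority 4, burst=11, C=30
Average turnaround = 62/4 = 15.5

15.5


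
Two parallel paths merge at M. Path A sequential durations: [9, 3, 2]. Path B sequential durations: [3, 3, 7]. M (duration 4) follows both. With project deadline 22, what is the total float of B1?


Forward pass: ES(B1) = sum of predecessors on chain B = 0
EF = ES + duration = 0 + 3 = 3
Backward pass: LF(M) = deadline = 22; LS(M) = 22 - 4 = 18
LF(B1) = LS(M) - sum(successors on chain B) = 18 - 10 = 8
LS = LF - duration = 8 - 3 = 5
Total float = LS - ES = 5 - 0 = 5

5


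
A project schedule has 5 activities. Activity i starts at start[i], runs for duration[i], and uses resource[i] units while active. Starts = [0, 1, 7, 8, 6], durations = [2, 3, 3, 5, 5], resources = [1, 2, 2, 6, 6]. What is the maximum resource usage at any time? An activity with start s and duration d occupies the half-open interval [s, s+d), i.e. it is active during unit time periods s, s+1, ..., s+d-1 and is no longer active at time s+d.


Each activity i is active on [start_i, start_i + duration_i).
Compute total resource usage per time slot:
  t=0: active resources = [1], total = 1
  t=1: active resources = [1, 2], total = 3
  t=2: active resources = [2], total = 2
  t=3: active resources = [2], total = 2
  t=4: active resources = [], total = 0
  t=5: active resources = [], total = 0
  t=6: active resources = [6], total = 6
  t=7: active resources = [2, 6], total = 8
  t=8: active resources = [2, 6, 6], total = 14
  t=9: active resources = [2, 6, 6], total = 14
  t=10: active resources = [6, 6], total = 12
  t=11: active resources = [6], total = 6
  t=12: active resources = [6], total = 6
Peak resource demand = 14

14


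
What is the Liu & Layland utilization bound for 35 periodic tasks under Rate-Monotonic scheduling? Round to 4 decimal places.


Compute 2^(1/35) = 1.0200016094
Subtract 1: 1.0200016094 - 1 = 0.0200016094
Multiply by n: 35 * 0.0200016094 = 0.7000563290
Round to 4 dp: 0.7001

0.7001


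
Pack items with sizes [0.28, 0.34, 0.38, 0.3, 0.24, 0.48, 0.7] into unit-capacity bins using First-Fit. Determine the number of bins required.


Place items sequentially using First-Fit:
  Item 0.28 -> new Bin 1
  Item 0.34 -> Bin 1 (now 0.62)
  Item 0.38 -> Bin 1 (now 1.0)
  Item 0.3 -> new Bin 2
  Item 0.24 -> Bin 2 (now 0.54)
  Item 0.48 -> new Bin 3
  Item 0.7 -> new Bin 4
Total bins used = 4

4


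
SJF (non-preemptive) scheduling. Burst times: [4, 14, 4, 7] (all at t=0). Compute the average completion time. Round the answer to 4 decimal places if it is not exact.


SJF order (ascending): [4, 4, 7, 14]
Completion times:
  Job 1: burst=4, C=4
  Job 2: burst=4, C=8
  Job 3: burst=7, C=15
  Job 4: burst=14, C=29
Average completion = 56/4 = 14.0

14.0


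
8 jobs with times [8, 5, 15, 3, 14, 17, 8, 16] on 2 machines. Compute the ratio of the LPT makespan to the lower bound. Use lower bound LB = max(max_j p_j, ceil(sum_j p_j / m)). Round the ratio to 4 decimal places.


LPT order: [17, 16, 15, 14, 8, 8, 5, 3]
Machine loads after assignment: [44, 42]
LPT makespan = 44
Lower bound = max(max_job, ceil(total/2)) = max(17, 43) = 43
Ratio = 44 / 43 = 1.0233

1.0233


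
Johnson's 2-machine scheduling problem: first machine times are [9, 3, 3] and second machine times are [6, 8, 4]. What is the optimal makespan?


Apply Johnson's rule:
  Group 1 (a <= b): [(2, 3, 8), (3, 3, 4)]
  Group 2 (a > b): [(1, 9, 6)]
Optimal job order: [2, 3, 1]
Schedule:
  Job 2: M1 done at 3, M2 done at 11
  Job 3: M1 done at 6, M2 done at 15
  Job 1: M1 done at 15, M2 done at 21
Makespan = 21

21


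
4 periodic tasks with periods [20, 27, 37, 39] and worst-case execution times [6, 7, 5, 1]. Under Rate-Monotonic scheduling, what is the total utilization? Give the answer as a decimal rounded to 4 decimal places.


Compute individual utilizations (exact fractions):
  Task 1: C/T = 6/20 = 3/10 (approx. 0.3)
  Task 2: C/T = 7/27 (approx. 0.2593)
  Task 3: C/T = 5/37 (approx. 0.1351)
  Task 4: C/T = 1/39 (approx. 0.0256)
Total utilization U = 3/10 + 7/27 + 5/37 + 1/39 = 93511/129870
Rounded to 4 decimal places: U = 0.7200
RM (Liu & Layland) bound for 4 tasks = 0.756828; compare with U = 93511/129870 (approx. 0.720035)
U <= bound, so schedulable by RM sufficient condition.

0.7200


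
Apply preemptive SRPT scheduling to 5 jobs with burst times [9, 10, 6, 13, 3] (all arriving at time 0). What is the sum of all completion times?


Since all jobs arrive at t=0, SRPT equals SPT ordering.
SPT order: [3, 6, 9, 10, 13]
Completion times:
  Job 1: p=3, C=3
  Job 2: p=6, C=9
  Job 3: p=9, C=18
  Job 4: p=10, C=28
  Job 5: p=13, C=41
Total completion time = 3 + 9 + 18 + 28 + 41 = 99

99


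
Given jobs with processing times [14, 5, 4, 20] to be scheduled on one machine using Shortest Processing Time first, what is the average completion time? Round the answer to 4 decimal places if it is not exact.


Sort jobs by processing time (SPT order): [4, 5, 14, 20]
Compute completion times sequentially:
  Job 1: processing = 4, completes at 4
  Job 2: processing = 5, completes at 9
  Job 3: processing = 14, completes at 23
  Job 4: processing = 20, completes at 43
Sum of completion times = 79
Average completion time = 79/4 = 19.75

19.75


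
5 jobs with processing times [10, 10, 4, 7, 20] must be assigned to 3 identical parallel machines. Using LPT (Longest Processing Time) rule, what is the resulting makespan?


Sort jobs in decreasing order (LPT): [20, 10, 10, 7, 4]
Assign each job to the least loaded machine:
  Machine 1: jobs [20], load = 20
  Machine 2: jobs [10, 7], load = 17
  Machine 3: jobs [10, 4], load = 14
Makespan = max load = 20

20


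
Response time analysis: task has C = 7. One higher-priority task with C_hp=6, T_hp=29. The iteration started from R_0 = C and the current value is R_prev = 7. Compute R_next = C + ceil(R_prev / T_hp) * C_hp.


R_next = C + ceil(R_prev / T_hp) * C_hp
ceil(7 / 29) = ceil(0.2414) = 1
Interference = 1 * 6 = 6
R_next = 7 + 6 = 13

13


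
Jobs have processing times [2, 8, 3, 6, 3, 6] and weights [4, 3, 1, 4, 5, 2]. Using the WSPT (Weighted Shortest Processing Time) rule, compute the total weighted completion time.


Compute p/w ratios and sort ascending (WSPT): [(2, 4), (3, 5), (6, 4), (8, 3), (3, 1), (6, 2)]
Compute weighted completion times:
  Job (p=2,w=4): C=2, w*C=4*2=8
  Job (p=3,w=5): C=5, w*C=5*5=25
  Job (p=6,w=4): C=11, w*C=4*11=44
  Job (p=8,w=3): C=19, w*C=3*19=57
  Job (p=3,w=1): C=22, w*C=1*22=22
  Job (p=6,w=2): C=28, w*C=2*28=56
Total weighted completion time = 212

212


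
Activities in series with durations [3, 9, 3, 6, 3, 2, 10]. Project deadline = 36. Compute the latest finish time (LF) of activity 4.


LF(activity 4) = deadline - sum of successor durations
Successors: activities 5 through 7 with durations [3, 2, 10]
Sum of successor durations = 15
LF = 36 - 15 = 21

21


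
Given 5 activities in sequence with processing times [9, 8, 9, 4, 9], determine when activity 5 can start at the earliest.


Activity 5 starts after activities 1 through 4 complete.
Predecessor durations: [9, 8, 9, 4]
ES = 9 + 8 + 9 + 4 = 30

30


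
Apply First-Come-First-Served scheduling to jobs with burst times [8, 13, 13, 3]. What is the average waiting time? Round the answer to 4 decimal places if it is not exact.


FCFS order (as given): [8, 13, 13, 3]
Waiting times:
  Job 1: wait = 0
  Job 2: wait = 8
  Job 3: wait = 21
  Job 4: wait = 34
Sum of waiting times = 63
Average waiting time = 63/4 = 15.75

15.75


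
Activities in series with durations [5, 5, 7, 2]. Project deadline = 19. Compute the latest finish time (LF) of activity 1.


LF(activity 1) = deadline - sum of successor durations
Successors: activities 2 through 4 with durations [5, 7, 2]
Sum of successor durations = 14
LF = 19 - 14 = 5

5


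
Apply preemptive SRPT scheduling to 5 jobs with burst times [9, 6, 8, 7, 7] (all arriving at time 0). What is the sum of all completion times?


Since all jobs arrive at t=0, SRPT equals SPT ordering.
SPT order: [6, 7, 7, 8, 9]
Completion times:
  Job 1: p=6, C=6
  Job 2: p=7, C=13
  Job 3: p=7, C=20
  Job 4: p=8, C=28
  Job 5: p=9, C=37
Total completion time = 6 + 13 + 20 + 28 + 37 = 104

104


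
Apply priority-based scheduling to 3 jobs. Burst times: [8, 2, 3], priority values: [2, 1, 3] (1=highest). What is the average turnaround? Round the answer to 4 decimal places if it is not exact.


Sort by priority (ascending = highest first):
Order: [(1, 2), (2, 8), (3, 3)]
Completion times:
  Priority 1, burst=2, C=2
  Priority 2, burst=8, C=10
  Priority 3, burst=3, C=13
Average turnaround = 25/3 = 8.3333

8.3333


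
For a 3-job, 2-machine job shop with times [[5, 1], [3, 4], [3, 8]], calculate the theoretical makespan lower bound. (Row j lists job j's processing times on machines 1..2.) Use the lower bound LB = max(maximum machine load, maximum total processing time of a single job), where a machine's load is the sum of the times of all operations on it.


Machine loads:
  Machine 1: 5 + 3 + 3 = 11
  Machine 2: 1 + 4 + 8 = 13
Max machine load = 13
Job totals:
  Job 1: 6
  Job 2: 7
  Job 3: 11
Max job total = 11
Lower bound = max(13, 11) = 13

13


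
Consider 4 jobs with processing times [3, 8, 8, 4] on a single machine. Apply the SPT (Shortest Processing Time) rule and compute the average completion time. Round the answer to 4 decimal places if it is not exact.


Sort jobs by processing time (SPT order): [3, 4, 8, 8]
Compute completion times sequentially:
  Job 1: processing = 3, completes at 3
  Job 2: processing = 4, completes at 7
  Job 3: processing = 8, completes at 15
  Job 4: processing = 8, completes at 23
Sum of completion times = 48
Average completion time = 48/4 = 12.0

12.0


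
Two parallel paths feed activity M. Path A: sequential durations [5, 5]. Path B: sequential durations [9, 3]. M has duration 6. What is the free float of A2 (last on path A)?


ES(A2) = sum of predecessors on chain A = 5
EF(A2) = ES + duration = 5 + 5 = 10
Successor of A2 is M. ES(M) = max(sum(A), sum(B)) = max(10, 12) = 12
Free float = ES(successor) - EF(current) = 12 - 10 = 2

2


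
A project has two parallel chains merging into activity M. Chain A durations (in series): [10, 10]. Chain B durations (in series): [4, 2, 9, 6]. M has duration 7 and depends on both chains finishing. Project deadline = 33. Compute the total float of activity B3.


Forward pass: ES(B3) = sum of predecessors on chain B = 6
EF = ES + duration = 6 + 9 = 15
Backward pass: LF(M) = deadline = 33; LS(M) = 33 - 7 = 26
LF(B3) = LS(M) - sum(successors on chain B) = 26 - 6 = 20
LS = LF - duration = 20 - 9 = 11
Total float = LS - ES = 11 - 6 = 5

5


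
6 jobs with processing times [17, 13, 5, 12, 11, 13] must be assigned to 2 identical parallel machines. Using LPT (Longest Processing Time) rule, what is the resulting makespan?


Sort jobs in decreasing order (LPT): [17, 13, 13, 12, 11, 5]
Assign each job to the least loaded machine:
  Machine 1: jobs [17, 12, 5], load = 34
  Machine 2: jobs [13, 13, 11], load = 37
Makespan = max load = 37

37


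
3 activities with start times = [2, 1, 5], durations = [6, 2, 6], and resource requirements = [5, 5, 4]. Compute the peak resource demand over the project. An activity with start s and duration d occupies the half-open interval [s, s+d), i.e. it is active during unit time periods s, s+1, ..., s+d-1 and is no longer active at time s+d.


Each activity i is active on [start_i, start_i + duration_i).
Compute total resource usage per time slot:
  t=0: active resources = [], total = 0
  t=1: active resources = [5], total = 5
  t=2: active resources = [5, 5], total = 10
  t=3: active resources = [5], total = 5
  t=4: active resources = [5], total = 5
  t=5: active resources = [5, 4], total = 9
  t=6: active resources = [5, 4], total = 9
  t=7: active resources = [5, 4], total = 9
  t=8: active resources = [4], total = 4
  t=9: active resources = [4], total = 4
  t=10: active resources = [4], total = 4
Peak resource demand = 10

10


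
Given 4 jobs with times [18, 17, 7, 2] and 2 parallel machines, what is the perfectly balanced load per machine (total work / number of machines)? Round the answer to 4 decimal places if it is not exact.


Total processing time = 18 + 17 + 7 + 2 = 44
Number of machines = 2
Ideal balanced load = 44 / 2 = 22.0

22.0


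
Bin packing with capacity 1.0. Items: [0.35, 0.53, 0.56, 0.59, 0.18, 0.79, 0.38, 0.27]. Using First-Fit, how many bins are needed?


Place items sequentially using First-Fit:
  Item 0.35 -> new Bin 1
  Item 0.53 -> Bin 1 (now 0.88)
  Item 0.56 -> new Bin 2
  Item 0.59 -> new Bin 3
  Item 0.18 -> Bin 2 (now 0.74)
  Item 0.79 -> new Bin 4
  Item 0.38 -> Bin 3 (now 0.97)
  Item 0.27 -> new Bin 5
Total bins used = 5

5


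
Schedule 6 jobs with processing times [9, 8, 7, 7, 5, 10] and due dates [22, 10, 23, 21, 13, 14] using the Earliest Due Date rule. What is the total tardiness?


Sort by due date (EDD order): [(8, 10), (5, 13), (10, 14), (7, 21), (9, 22), (7, 23)]
Compute completion times and tardiness:
  Job 1: p=8, d=10, C=8, tardiness=max(0,8-10)=0
  Job 2: p=5, d=13, C=13, tardiness=max(0,13-13)=0
  Job 3: p=10, d=14, C=23, tardiness=max(0,23-14)=9
  Job 4: p=7, d=21, C=30, tardiness=max(0,30-21)=9
  Job 5: p=9, d=22, C=39, tardiness=max(0,39-22)=17
  Job 6: p=7, d=23, C=46, tardiness=max(0,46-23)=23
Total tardiness = 58

58


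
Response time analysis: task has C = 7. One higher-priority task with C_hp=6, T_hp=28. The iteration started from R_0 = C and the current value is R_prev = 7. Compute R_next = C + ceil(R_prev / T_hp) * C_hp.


R_next = C + ceil(R_prev / T_hp) * C_hp
ceil(7 / 28) = ceil(0.25) = 1
Interference = 1 * 6 = 6
R_next = 7 + 6 = 13

13


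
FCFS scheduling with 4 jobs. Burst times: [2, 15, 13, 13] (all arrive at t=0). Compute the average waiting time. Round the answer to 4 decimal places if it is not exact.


FCFS order (as given): [2, 15, 13, 13]
Waiting times:
  Job 1: wait = 0
  Job 2: wait = 2
  Job 3: wait = 17
  Job 4: wait = 30
Sum of waiting times = 49
Average waiting time = 49/4 = 12.25

12.25


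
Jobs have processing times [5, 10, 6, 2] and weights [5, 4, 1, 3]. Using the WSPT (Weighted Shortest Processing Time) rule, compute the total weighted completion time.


Compute p/w ratios and sort ascending (WSPT): [(2, 3), (5, 5), (10, 4), (6, 1)]
Compute weighted completion times:
  Job (p=2,w=3): C=2, w*C=3*2=6
  Job (p=5,w=5): C=7, w*C=5*7=35
  Job (p=10,w=4): C=17, w*C=4*17=68
  Job (p=6,w=1): C=23, w*C=1*23=23
Total weighted completion time = 132

132


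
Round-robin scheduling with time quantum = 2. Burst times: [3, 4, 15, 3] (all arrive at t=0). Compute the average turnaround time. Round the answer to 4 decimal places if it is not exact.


Time quantum = 2
Execution trace:
  J1 runs 2 units, time = 2
  J2 runs 2 units, time = 4
  J3 runs 2 units, time = 6
  J4 runs 2 units, time = 8
  J1 runs 1 units, time = 9
  J2 runs 2 units, time = 11
  J3 runs 2 units, time = 13
  J4 runs 1 units, time = 14
  J3 runs 2 units, time = 16
  J3 runs 2 units, time = 18
  J3 runs 2 units, time = 20
  J3 runs 2 units, time = 22
  J3 runs 2 units, time = 24
  J3 runs 1 units, time = 25
Finish times: [9, 11, 25, 14]
Average turnaround = 59/4 = 14.75

14.75


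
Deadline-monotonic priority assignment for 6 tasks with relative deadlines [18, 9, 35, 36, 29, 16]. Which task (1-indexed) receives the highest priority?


Sort tasks by relative deadline (ascending):
  Task 2: deadline = 9
  Task 6: deadline = 16
  Task 1: deadline = 18
  Task 5: deadline = 29
  Task 3: deadline = 35
  Task 4: deadline = 36
Priority order (highest first): [2, 6, 1, 5, 3, 4]
Highest priority task = 2

2


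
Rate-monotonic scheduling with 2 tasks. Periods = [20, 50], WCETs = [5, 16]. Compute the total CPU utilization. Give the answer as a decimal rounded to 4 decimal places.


Compute individual utilizations (exact fractions):
  Task 1: C/T = 5/20 = 1/4 (approx. 0.25)
  Task 2: C/T = 16/50 = 8/25 (approx. 0.32)
Total utilization U = 1/4 + 8/25 = 57/100
Rounded to 4 decimal places: U = 0.5700
RM (Liu & Layland) bound for 2 tasks = 0.828427; compare with U = 57/100 (approx. 0.570000)
U <= bound, so schedulable by RM sufficient condition.

0.5700


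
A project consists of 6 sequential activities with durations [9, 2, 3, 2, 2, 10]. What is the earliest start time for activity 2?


Activity 2 starts after activities 1 through 1 complete.
Predecessor durations: [9]
ES = 9 = 9

9


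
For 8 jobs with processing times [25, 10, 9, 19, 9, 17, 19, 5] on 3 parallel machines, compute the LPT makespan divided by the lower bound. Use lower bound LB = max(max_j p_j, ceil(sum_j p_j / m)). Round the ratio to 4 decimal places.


LPT order: [25, 19, 19, 17, 10, 9, 9, 5]
Machine loads after assignment: [39, 36, 38]
LPT makespan = 39
Lower bound = max(max_job, ceil(total/3)) = max(25, 38) = 38
Ratio = 39 / 38 = 1.0263

1.0263


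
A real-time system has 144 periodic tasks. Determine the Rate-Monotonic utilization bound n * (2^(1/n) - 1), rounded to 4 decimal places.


Compute 2^(1/144) = 1.0048251257
Subtract 1: 1.0048251257 - 1 = 0.0048251257
Multiply by n: 144 * 0.0048251257 = 0.6948181008
Round to 4 dp: 0.6948

0.6948


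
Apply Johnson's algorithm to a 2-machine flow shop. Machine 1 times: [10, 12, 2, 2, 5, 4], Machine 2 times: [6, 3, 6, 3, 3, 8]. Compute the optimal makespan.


Apply Johnson's rule:
  Group 1 (a <= b): [(3, 2, 6), (4, 2, 3), (6, 4, 8)]
  Group 2 (a > b): [(1, 10, 6), (2, 12, 3), (5, 5, 3)]
Optimal job order: [3, 4, 6, 1, 2, 5]
Schedule:
  Job 3: M1 done at 2, M2 done at 8
  Job 4: M1 done at 4, M2 done at 11
  Job 6: M1 done at 8, M2 done at 19
  Job 1: M1 done at 18, M2 done at 25
  Job 2: M1 done at 30, M2 done at 33
  Job 5: M1 done at 35, M2 done at 38
Makespan = 38

38


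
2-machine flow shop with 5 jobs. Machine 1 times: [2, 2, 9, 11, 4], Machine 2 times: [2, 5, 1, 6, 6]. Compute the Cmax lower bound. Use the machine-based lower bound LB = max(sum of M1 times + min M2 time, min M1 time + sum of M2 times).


LB1 = sum(M1 times) + min(M2 times) = 28 + 1 = 29
LB2 = min(M1 times) + sum(M2 times) = 2 + 20 = 22
Lower bound = max(LB1, LB2) = max(29, 22) = 29

29


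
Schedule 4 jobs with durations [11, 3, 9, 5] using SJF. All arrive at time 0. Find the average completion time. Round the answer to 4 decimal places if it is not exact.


SJF order (ascending): [3, 5, 9, 11]
Completion times:
  Job 1: burst=3, C=3
  Job 2: burst=5, C=8
  Job 3: burst=9, C=17
  Job 4: burst=11, C=28
Average completion = 56/4 = 14.0

14.0


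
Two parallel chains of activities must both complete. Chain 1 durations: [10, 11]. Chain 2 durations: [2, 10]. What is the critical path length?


Path A total = 10 + 11 = 21
Path B total = 2 + 10 = 12
Critical path = longest path = max(21, 12) = 21

21


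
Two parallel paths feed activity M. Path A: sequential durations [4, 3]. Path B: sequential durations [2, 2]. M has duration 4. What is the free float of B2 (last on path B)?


ES(B2) = sum of predecessors on chain B = 2
EF(B2) = ES + duration = 2 + 2 = 4
Successor of B2 is M. ES(M) = max(sum(A), sum(B)) = max(7, 4) = 7
Free float = ES(successor) - EF(current) = 7 - 4 = 3

3


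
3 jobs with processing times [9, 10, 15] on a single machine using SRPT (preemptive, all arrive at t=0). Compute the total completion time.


Since all jobs arrive at t=0, SRPT equals SPT ordering.
SPT order: [9, 10, 15]
Completion times:
  Job 1: p=9, C=9
  Job 2: p=10, C=19
  Job 3: p=15, C=34
Total completion time = 9 + 19 + 34 = 62

62


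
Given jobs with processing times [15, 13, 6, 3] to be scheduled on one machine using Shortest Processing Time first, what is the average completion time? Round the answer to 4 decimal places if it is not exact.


Sort jobs by processing time (SPT order): [3, 6, 13, 15]
Compute completion times sequentially:
  Job 1: processing = 3, completes at 3
  Job 2: processing = 6, completes at 9
  Job 3: processing = 13, completes at 22
  Job 4: processing = 15, completes at 37
Sum of completion times = 71
Average completion time = 71/4 = 17.75

17.75


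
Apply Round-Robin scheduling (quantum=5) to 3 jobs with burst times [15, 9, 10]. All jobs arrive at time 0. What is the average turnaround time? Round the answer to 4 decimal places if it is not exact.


Time quantum = 5
Execution trace:
  J1 runs 5 units, time = 5
  J2 runs 5 units, time = 10
  J3 runs 5 units, time = 15
  J1 runs 5 units, time = 20
  J2 runs 4 units, time = 24
  J3 runs 5 units, time = 29
  J1 runs 5 units, time = 34
Finish times: [34, 24, 29]
Average turnaround = 87/3 = 29.0

29.0


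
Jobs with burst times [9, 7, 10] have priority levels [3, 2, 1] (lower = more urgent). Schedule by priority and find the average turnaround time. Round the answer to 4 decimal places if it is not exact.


Sort by priority (ascending = highest first):
Order: [(1, 10), (2, 7), (3, 9)]
Completion times:
  Priority 1, burst=10, C=10
  Priority 2, burst=7, C=17
  Priority 3, burst=9, C=26
Average turnaround = 53/3 = 17.6667

17.6667


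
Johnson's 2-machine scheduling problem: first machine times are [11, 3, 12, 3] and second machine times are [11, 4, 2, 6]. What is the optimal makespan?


Apply Johnson's rule:
  Group 1 (a <= b): [(2, 3, 4), (4, 3, 6), (1, 11, 11)]
  Group 2 (a > b): [(3, 12, 2)]
Optimal job order: [2, 4, 1, 3]
Schedule:
  Job 2: M1 done at 3, M2 done at 7
  Job 4: M1 done at 6, M2 done at 13
  Job 1: M1 done at 17, M2 done at 28
  Job 3: M1 done at 29, M2 done at 31
Makespan = 31

31


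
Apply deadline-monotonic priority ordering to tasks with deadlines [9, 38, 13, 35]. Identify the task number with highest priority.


Sort tasks by relative deadline (ascending):
  Task 1: deadline = 9
  Task 3: deadline = 13
  Task 4: deadline = 35
  Task 2: deadline = 38
Priority order (highest first): [1, 3, 4, 2]
Highest priority task = 1

1


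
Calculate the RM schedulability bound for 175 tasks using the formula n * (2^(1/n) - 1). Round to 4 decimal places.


Compute 2^(1/175) = 1.0039686955
Subtract 1: 1.0039686955 - 1 = 0.0039686955
Multiply by n: 175 * 0.0039686955 = 0.6945217125
Round to 4 dp: 0.6945

0.6945


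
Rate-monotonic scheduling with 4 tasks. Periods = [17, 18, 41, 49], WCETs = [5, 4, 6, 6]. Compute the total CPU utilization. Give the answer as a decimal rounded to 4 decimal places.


Compute individual utilizations (exact fractions):
  Task 1: C/T = 5/17 (approx. 0.2941)
  Task 2: C/T = 4/18 = 2/9 (approx. 0.2222)
  Task 3: C/T = 6/41 (approx. 0.1463)
  Task 4: C/T = 6/49 (approx. 0.1224)
Total utilization U = 5/17 + 2/9 + 6/41 + 6/49 = 241331/307377
Rounded to 4 decimal places: U = 0.7851
RM (Liu & Layland) bound for 4 tasks = 0.756828; compare with U = 241331/307377 (approx. 0.785130)
bound < U <= 1, so the RM sufficient condition is not met (inconclusive; an exact test such as response-time analysis is needed).

0.7851


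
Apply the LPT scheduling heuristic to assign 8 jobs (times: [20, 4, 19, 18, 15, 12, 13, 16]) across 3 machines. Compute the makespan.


Sort jobs in decreasing order (LPT): [20, 19, 18, 16, 15, 13, 12, 4]
Assign each job to the least loaded machine:
  Machine 1: jobs [20, 13, 12], load = 45
  Machine 2: jobs [19, 15, 4], load = 38
  Machine 3: jobs [18, 16], load = 34
Makespan = max load = 45

45


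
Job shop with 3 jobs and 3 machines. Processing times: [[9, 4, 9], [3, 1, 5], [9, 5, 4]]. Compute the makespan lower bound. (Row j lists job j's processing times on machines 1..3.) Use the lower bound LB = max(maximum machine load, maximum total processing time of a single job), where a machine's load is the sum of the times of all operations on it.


Machine loads:
  Machine 1: 9 + 3 + 9 = 21
  Machine 2: 4 + 1 + 5 = 10
  Machine 3: 9 + 5 + 4 = 18
Max machine load = 21
Job totals:
  Job 1: 22
  Job 2: 9
  Job 3: 18
Max job total = 22
Lower bound = max(21, 22) = 22

22


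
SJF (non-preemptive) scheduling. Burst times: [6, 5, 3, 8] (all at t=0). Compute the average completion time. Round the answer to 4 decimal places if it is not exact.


SJF order (ascending): [3, 5, 6, 8]
Completion times:
  Job 1: burst=3, C=3
  Job 2: burst=5, C=8
  Job 3: burst=6, C=14
  Job 4: burst=8, C=22
Average completion = 47/4 = 11.75

11.75


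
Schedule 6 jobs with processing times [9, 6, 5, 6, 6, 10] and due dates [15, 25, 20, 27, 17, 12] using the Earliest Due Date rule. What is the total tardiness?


Sort by due date (EDD order): [(10, 12), (9, 15), (6, 17), (5, 20), (6, 25), (6, 27)]
Compute completion times and tardiness:
  Job 1: p=10, d=12, C=10, tardiness=max(0,10-12)=0
  Job 2: p=9, d=15, C=19, tardiness=max(0,19-15)=4
  Job 3: p=6, d=17, C=25, tardiness=max(0,25-17)=8
  Job 4: p=5, d=20, C=30, tardiness=max(0,30-20)=10
  Job 5: p=6, d=25, C=36, tardiness=max(0,36-25)=11
  Job 6: p=6, d=27, C=42, tardiness=max(0,42-27)=15
Total tardiness = 48

48


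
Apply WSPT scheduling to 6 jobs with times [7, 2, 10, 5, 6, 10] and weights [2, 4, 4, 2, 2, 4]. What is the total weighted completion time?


Compute p/w ratios and sort ascending (WSPT): [(2, 4), (10, 4), (5, 2), (10, 4), (6, 2), (7, 2)]
Compute weighted completion times:
  Job (p=2,w=4): C=2, w*C=4*2=8
  Job (p=10,w=4): C=12, w*C=4*12=48
  Job (p=5,w=2): C=17, w*C=2*17=34
  Job (p=10,w=4): C=27, w*C=4*27=108
  Job (p=6,w=2): C=33, w*C=2*33=66
  Job (p=7,w=2): C=40, w*C=2*40=80
Total weighted completion time = 344

344


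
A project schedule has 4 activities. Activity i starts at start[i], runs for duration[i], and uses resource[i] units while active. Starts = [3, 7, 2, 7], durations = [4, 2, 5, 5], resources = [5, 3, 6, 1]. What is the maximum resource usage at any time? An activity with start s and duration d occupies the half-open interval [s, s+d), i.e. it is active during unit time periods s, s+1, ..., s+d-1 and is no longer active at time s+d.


Each activity i is active on [start_i, start_i + duration_i).
Compute total resource usage per time slot:
  t=0: active resources = [], total = 0
  t=1: active resources = [], total = 0
  t=2: active resources = [6], total = 6
  t=3: active resources = [5, 6], total = 11
  t=4: active resources = [5, 6], total = 11
  t=5: active resources = [5, 6], total = 11
  t=6: active resources = [5, 6], total = 11
  t=7: active resources = [3, 1], total = 4
  t=8: active resources = [3, 1], total = 4
  t=9: active resources = [1], total = 1
  t=10: active resources = [1], total = 1
  t=11: active resources = [1], total = 1
Peak resource demand = 11

11


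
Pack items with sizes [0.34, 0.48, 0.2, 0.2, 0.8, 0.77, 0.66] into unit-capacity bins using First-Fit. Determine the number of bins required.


Place items sequentially using First-Fit:
  Item 0.34 -> new Bin 1
  Item 0.48 -> Bin 1 (now 0.82)
  Item 0.2 -> new Bin 2
  Item 0.2 -> Bin 2 (now 0.4)
  Item 0.8 -> new Bin 3
  Item 0.77 -> new Bin 4
  Item 0.66 -> new Bin 5
Total bins used = 5

5


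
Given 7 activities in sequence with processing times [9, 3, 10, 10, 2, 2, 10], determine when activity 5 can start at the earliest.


Activity 5 starts after activities 1 through 4 complete.
Predecessor durations: [9, 3, 10, 10]
ES = 9 + 3 + 10 + 10 = 32

32


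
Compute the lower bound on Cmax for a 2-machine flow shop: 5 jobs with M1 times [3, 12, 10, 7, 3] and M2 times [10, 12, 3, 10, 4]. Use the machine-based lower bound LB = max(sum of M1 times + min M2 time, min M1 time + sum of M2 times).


LB1 = sum(M1 times) + min(M2 times) = 35 + 3 = 38
LB2 = min(M1 times) + sum(M2 times) = 3 + 39 = 42
Lower bound = max(LB1, LB2) = max(38, 42) = 42

42


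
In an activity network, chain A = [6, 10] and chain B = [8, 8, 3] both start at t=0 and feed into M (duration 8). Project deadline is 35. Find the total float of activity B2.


Forward pass: ES(B2) = sum of predecessors on chain B = 8
EF = ES + duration = 8 + 8 = 16
Backward pass: LF(M) = deadline = 35; LS(M) = 35 - 8 = 27
LF(B2) = LS(M) - sum(successors on chain B) = 27 - 3 = 24
LS = LF - duration = 24 - 8 = 16
Total float = LS - ES = 16 - 8 = 8

8


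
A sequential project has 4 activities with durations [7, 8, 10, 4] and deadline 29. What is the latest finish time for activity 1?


LF(activity 1) = deadline - sum of successor durations
Successors: activities 2 through 4 with durations [8, 10, 4]
Sum of successor durations = 22
LF = 29 - 22 = 7

7


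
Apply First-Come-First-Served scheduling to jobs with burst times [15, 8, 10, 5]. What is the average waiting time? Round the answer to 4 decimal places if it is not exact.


FCFS order (as given): [15, 8, 10, 5]
Waiting times:
  Job 1: wait = 0
  Job 2: wait = 15
  Job 3: wait = 23
  Job 4: wait = 33
Sum of waiting times = 71
Average waiting time = 71/4 = 17.75

17.75


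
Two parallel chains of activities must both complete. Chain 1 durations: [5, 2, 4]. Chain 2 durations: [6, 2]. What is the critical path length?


Path A total = 5 + 2 + 4 = 11
Path B total = 6 + 2 = 8
Critical path = longest path = max(11, 8) = 11

11


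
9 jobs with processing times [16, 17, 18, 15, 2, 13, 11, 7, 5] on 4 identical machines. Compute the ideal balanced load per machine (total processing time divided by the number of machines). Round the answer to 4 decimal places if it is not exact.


Total processing time = 16 + 17 + 18 + 15 + 2 + 13 + 11 + 7 + 5 = 104
Number of machines = 4
Ideal balanced load = 104 / 4 = 26.0

26.0


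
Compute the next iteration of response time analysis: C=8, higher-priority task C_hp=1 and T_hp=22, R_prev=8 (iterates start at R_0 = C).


R_next = C + ceil(R_prev / T_hp) * C_hp
ceil(8 / 22) = ceil(0.3636) = 1
Interference = 1 * 1 = 1
R_next = 8 + 1 = 9

9


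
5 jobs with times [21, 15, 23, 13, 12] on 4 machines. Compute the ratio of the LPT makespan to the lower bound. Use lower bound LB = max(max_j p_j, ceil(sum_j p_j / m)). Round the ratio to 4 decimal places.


LPT order: [23, 21, 15, 13, 12]
Machine loads after assignment: [23, 21, 15, 25]
LPT makespan = 25
Lower bound = max(max_job, ceil(total/4)) = max(23, 21) = 23
Ratio = 25 / 23 = 1.087

1.087


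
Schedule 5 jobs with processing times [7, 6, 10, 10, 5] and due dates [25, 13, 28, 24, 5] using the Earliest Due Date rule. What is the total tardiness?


Sort by due date (EDD order): [(5, 5), (6, 13), (10, 24), (7, 25), (10, 28)]
Compute completion times and tardiness:
  Job 1: p=5, d=5, C=5, tardiness=max(0,5-5)=0
  Job 2: p=6, d=13, C=11, tardiness=max(0,11-13)=0
  Job 3: p=10, d=24, C=21, tardiness=max(0,21-24)=0
  Job 4: p=7, d=25, C=28, tardiness=max(0,28-25)=3
  Job 5: p=10, d=28, C=38, tardiness=max(0,38-28)=10
Total tardiness = 13

13


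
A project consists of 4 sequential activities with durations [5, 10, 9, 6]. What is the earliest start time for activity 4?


Activity 4 starts after activities 1 through 3 complete.
Predecessor durations: [5, 10, 9]
ES = 5 + 10 + 9 = 24

24


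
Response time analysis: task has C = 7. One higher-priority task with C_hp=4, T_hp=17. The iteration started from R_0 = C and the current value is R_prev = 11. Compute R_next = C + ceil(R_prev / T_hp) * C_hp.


R_next = C + ceil(R_prev / T_hp) * C_hp
ceil(11 / 17) = ceil(0.6471) = 1
Interference = 1 * 4 = 4
R_next = 7 + 4 = 11
R_next = R_prev, so the iteration has converged (response time = 11).

11


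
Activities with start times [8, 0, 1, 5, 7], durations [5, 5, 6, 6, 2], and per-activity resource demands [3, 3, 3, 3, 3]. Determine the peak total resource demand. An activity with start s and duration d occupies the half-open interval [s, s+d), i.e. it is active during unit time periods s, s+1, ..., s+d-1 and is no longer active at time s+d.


Each activity i is active on [start_i, start_i + duration_i).
Compute total resource usage per time slot:
  t=0: active resources = [3], total = 3
  t=1: active resources = [3, 3], total = 6
  t=2: active resources = [3, 3], total = 6
  t=3: active resources = [3, 3], total = 6
  t=4: active resources = [3, 3], total = 6
  t=5: active resources = [3, 3], total = 6
  t=6: active resources = [3, 3], total = 6
  t=7: active resources = [3, 3], total = 6
  t=8: active resources = [3, 3, 3], total = 9
  t=9: active resources = [3, 3], total = 6
  t=10: active resources = [3, 3], total = 6
  t=11: active resources = [3], total = 3
  t=12: active resources = [3], total = 3
Peak resource demand = 9

9


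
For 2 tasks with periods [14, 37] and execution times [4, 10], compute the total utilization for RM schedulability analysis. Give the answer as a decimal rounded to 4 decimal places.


Compute individual utilizations (exact fractions):
  Task 1: C/T = 4/14 = 2/7 (approx. 0.2857)
  Task 2: C/T = 10/37 (approx. 0.2703)
Total utilization U = 2/7 + 10/37 = 144/259
Rounded to 4 decimal places: U = 0.5560
RM (Liu & Layland) bound for 2 tasks = 0.828427; compare with U = 144/259 (approx. 0.555985)
U <= bound, so schedulable by RM sufficient condition.

0.5560


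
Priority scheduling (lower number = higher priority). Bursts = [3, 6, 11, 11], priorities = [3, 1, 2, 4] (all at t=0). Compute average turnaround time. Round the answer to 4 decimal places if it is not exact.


Sort by priority (ascending = highest first):
Order: [(1, 6), (2, 11), (3, 3), (4, 11)]
Completion times:
  Priority 1, burst=6, C=6
  Priority 2, burst=11, C=17
  Priority 3, burst=3, C=20
  Priority 4, burst=11, C=31
Average turnaround = 74/4 = 18.5

18.5


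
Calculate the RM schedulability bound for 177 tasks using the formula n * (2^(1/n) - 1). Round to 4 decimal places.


Compute 2^(1/177) = 1.0039237636
Subtract 1: 1.0039237636 - 1 = 0.0039237636
Multiply by n: 177 * 0.0039237636 = 0.6945061572
Round to 4 dp: 0.6945

0.6945


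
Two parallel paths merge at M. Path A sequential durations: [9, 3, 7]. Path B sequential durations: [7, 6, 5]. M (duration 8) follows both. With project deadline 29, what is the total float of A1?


Forward pass: ES(A1) = sum of predecessors on chain A = 0
EF = ES + duration = 0 + 9 = 9
Backward pass: LF(M) = deadline = 29; LS(M) = 29 - 8 = 21
LF(A1) = LS(M) - sum(successors on chain A) = 21 - 10 = 11
LS = LF - duration = 11 - 9 = 2
Total float = LS - ES = 2 - 0 = 2

2


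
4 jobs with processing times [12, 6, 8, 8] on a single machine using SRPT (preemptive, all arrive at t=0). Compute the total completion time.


Since all jobs arrive at t=0, SRPT equals SPT ordering.
SPT order: [6, 8, 8, 12]
Completion times:
  Job 1: p=6, C=6
  Job 2: p=8, C=14
  Job 3: p=8, C=22
  Job 4: p=12, C=34
Total completion time = 6 + 14 + 22 + 34 = 76

76


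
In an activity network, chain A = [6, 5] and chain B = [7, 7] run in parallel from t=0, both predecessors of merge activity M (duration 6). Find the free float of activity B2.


ES(B2) = sum of predecessors on chain B = 7
EF(B2) = ES + duration = 7 + 7 = 14
Successor of B2 is M. ES(M) = max(sum(A), sum(B)) = max(11, 14) = 14
Free float = ES(successor) - EF(current) = 14 - 14 = 0

0


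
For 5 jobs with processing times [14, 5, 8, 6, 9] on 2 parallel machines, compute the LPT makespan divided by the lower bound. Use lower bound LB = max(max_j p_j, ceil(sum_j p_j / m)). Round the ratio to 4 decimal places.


LPT order: [14, 9, 8, 6, 5]
Machine loads after assignment: [20, 22]
LPT makespan = 22
Lower bound = max(max_job, ceil(total/2)) = max(14, 21) = 21
Ratio = 22 / 21 = 1.0476

1.0476


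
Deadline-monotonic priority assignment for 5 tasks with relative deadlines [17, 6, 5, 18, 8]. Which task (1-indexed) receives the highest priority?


Sort tasks by relative deadline (ascending):
  Task 3: deadline = 5
  Task 2: deadline = 6
  Task 5: deadline = 8
  Task 1: deadline = 17
  Task 4: deadline = 18
Priority order (highest first): [3, 2, 5, 1, 4]
Highest priority task = 3

3


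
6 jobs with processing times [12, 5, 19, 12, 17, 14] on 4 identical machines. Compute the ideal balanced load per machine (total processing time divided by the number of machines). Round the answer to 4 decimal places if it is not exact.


Total processing time = 12 + 5 + 19 + 12 + 17 + 14 = 79
Number of machines = 4
Ideal balanced load = 79 / 4 = 19.75

19.75


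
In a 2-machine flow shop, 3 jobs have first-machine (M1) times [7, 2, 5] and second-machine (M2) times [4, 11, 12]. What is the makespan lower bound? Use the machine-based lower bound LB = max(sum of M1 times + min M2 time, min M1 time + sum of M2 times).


LB1 = sum(M1 times) + min(M2 times) = 14 + 4 = 18
LB2 = min(M1 times) + sum(M2 times) = 2 + 27 = 29
Lower bound = max(LB1, LB2) = max(18, 29) = 29

29


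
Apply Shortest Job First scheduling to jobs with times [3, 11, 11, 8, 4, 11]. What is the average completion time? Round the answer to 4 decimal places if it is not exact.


SJF order (ascending): [3, 4, 8, 11, 11, 11]
Completion times:
  Job 1: burst=3, C=3
  Job 2: burst=4, C=7
  Job 3: burst=8, C=15
  Job 4: burst=11, C=26
  Job 5: burst=11, C=37
  Job 6: burst=11, C=48
Average completion = 136/6 = 22.6667

22.6667


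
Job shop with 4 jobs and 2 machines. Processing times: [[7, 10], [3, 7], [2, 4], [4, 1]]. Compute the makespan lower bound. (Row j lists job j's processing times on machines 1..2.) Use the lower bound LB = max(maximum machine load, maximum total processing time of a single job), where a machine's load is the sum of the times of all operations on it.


Machine loads:
  Machine 1: 7 + 3 + 2 + 4 = 16
  Machine 2: 10 + 7 + 4 + 1 = 22
Max machine load = 22
Job totals:
  Job 1: 17
  Job 2: 10
  Job 3: 6
  Job 4: 5
Max job total = 17
Lower bound = max(22, 17) = 22

22
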